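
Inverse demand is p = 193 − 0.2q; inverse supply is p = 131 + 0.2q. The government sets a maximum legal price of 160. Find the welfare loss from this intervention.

20

Competitive equilibrium: 193 − 0.2q = 131 + 0.2q → q* = 155, p* = 162.
At the ceiling p = 160, quantity supplied = (160 − 131)/0.2 = 145.
Willingness to pay at q' = 145: 193 − 0.2·145 = 164.
Δq = 155 − 145 = 10; wedge = 164 − 160 = 4.
The triangle = ½ × 10 × 4 = 20.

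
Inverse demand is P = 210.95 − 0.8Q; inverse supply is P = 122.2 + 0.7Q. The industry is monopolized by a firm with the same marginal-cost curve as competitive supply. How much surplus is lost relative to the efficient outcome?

Competitive equilibrium: 210.95 − 0.8Q = 122.2 + 0.7Q → Q* = 59.1667, P* = 163.6167.
Marginal revenue: MR = 210.95 − 1.6Q. Set MR = MC: 210.95 − 1.6Q = 122.2 + 0.7Q → Q_m = 38.587.
Price P_m = 210.95 − 0.8·38.587 = 180.0804; MC(Q_m) = 122.2 + 0.7·38.587 = 149.2109.
Competitive Q* = 59.1667, so ΔQ = 20.5797; wedge = 180.0804 − 149.2109 = 30.8695.
Deadweight loss = ½ × 20.5797 × 30.8695 = 317.64.

317.64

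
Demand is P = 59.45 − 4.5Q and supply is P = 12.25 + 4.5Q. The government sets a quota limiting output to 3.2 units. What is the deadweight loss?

Competitive equilibrium: 59.45 − 4.5Q = 12.25 + 4.5Q → Q* = 5.2444, P* = 35.85.
At Q = 3.2: demand price = 59.45 − 4.5·3.2 = 45.05; supply price = 12.25 + 4.5·3.2 = 26.65.
ΔQ = 5.2444 − 3.2 = 2.0444; wedge = 45.05 − 26.65 = 18.4.
Welfare loss = ½ × 2.0444 × 18.4 = 18.81.

18.81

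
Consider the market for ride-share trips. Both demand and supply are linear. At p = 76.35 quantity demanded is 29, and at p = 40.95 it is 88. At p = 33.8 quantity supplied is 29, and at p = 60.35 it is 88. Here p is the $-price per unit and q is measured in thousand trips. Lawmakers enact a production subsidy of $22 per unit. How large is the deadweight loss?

$230.48 thousand

Demand slope = (40.95 − 76.35)/(88 − 29) = −0.6, so p = 93.75 − 0.6q.
Supply slope = (60.35 − 33.8)/(88 − 29) = 0.45, so p = 20.75 + 0.45q.
Competitive equilibrium: 93.75 − 0.6q = 20.75 + 0.45q → q* = 69.5238, p* = 52.0357.
The subsidy lowers effective supply by 22: p = 0.45q − 1.25.
New quantity: 93.75 − 0.6q = 0.45q − 1.25 → q' = 90.4762.
Overproduction Δq = 90.4762 − 69.5238 = 20.9524; wedge = subsidy = 22.
Welfare loss = ½ × 20.9524 × 22 = $230.48 thousand.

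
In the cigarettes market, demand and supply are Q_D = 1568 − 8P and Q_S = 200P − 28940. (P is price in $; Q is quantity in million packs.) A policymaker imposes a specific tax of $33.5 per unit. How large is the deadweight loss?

$4316.35 million

In inverse form: demand P = 196 − 0.125Q, supply P = 144.7 + 0.005Q.
Competitive equilibrium: 196 − 0.125Q = 144.7 + 0.005Q → Q* = 394.6154, P* = 146.6731.
With the tax, the buyer price exceeds the seller price by 33.5: (196 − 0.125Q) − (144.7 + 0.005Q) = 33.5 → Q' = 136.9231.
ΔQ = 394.6154 − 136.9231 = 257.6923; the wedge equals the tax, 33.5.
Deadweight loss = ½ × 257.6923 × 33.5 = $4316.35 million.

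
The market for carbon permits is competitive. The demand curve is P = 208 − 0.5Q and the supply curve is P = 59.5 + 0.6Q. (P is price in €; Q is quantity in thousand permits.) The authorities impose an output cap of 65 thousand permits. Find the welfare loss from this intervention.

€2695 thousand

Competitive equilibrium: 208 − 0.5Q = 59.5 + 0.6Q → Q* = 135, P* = 140.5.
At Q = 65: demand price = 208 − 0.5·65 = 175.5; supply price = 59.5 + 0.6·65 = 98.5.
ΔQ = 135 − 65 = 70; wedge = 175.5 − 98.5 = 77.
Welfare loss = ½ × 70 × 77 = €2695 thousand.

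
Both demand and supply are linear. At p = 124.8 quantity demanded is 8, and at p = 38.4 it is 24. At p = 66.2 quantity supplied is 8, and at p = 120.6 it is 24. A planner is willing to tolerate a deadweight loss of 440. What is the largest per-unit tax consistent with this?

Demand slope = (38.4 − 124.8)/(24 − 8) = −5.4, so p = 168 − 5.4q.
Supply slope = (120.6 − 66.2)/(24 − 8) = 3.4, so p = 39 + 3.4q.
Competitive equilibrium: 168 − 5.4q = 39 + 3.4q → q* = 14.6591, p* = 88.8409.
A tax t gives Δq = t/8.8 and wedge t, so DWL = t²/17.6.
t²/17.6 = 440 → t² = 7744 → t = 88.

88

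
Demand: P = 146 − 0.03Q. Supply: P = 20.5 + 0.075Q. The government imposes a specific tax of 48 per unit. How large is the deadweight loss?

10971.43

Competitive equilibrium: 146 − 0.03Q = 20.5 + 0.075Q → Q* = 1195.2381, P* = 110.1429.
With the tax, the buyer price exceeds the seller price by 48: (146 − 0.03Q) − (20.5 + 0.075Q) = 48 → Q' = 738.0952.
ΔQ = 1195.2381 − 738.0952 = 457.1429; the wedge equals the tax, 48.
Deadweight loss = ½ × 457.1429 × 48 = 10971.43.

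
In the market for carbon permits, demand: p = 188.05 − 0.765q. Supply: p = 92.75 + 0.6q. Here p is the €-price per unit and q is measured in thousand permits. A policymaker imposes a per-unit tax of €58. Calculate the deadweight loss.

€1232.23 thousand

Competitive equilibrium: 188.05 − 0.765q = 92.75 + 0.6q → q* = 69.8168, p* = 134.6401.
With the tax, the buyer price exceeds the seller price by 58: (188.05 − 0.765q) − (92.75 + 0.6q) = 58 → q' = 27.326.
Δq = 69.8168 − 27.326 = 42.4908; the wedge equals the tax, 58.
Deadweight loss = ½ × 42.4908 × 58 = €1232.23 thousand.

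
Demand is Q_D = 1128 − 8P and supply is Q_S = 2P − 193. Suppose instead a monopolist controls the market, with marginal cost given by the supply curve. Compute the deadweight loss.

In inverse form: demand P = 141 − 0.125Q, supply P = 96.5 + 0.5Q.
Competitive equilibrium: 141 − 0.125Q = 96.5 + 0.5Q → Q* = 71.2, P* = 132.1.
Marginal revenue: MR = 141 − 0.25Q. Set MR = MC: 141 − 0.25Q = 96.5 + 0.5Q → Q_m = 59.3333.
Price P_m = 141 − 0.125·59.3333 = 133.5833; MC(Q_m) = 96.5 + 0.5·59.3333 = 126.1667.
Competitive Q* = 71.2, so ΔQ = 11.8667; wedge = 133.5833 − 126.1667 = 7.4166.
Deadweight loss = ½ × 11.8667 × 7.4166 = 44.01.

44.01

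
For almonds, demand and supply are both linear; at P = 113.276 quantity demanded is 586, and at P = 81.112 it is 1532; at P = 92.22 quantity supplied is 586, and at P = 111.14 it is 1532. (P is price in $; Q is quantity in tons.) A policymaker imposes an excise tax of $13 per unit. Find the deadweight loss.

$1564.81

Demand slope = (81.112 − 113.276)/(1532 − 586) = −0.034, so P = 133.2 − 0.034Q.
Supply slope = (111.14 − 92.22)/(1532 − 586) = 0.02, so P = 80.5 + 0.02Q.
Competitive equilibrium: 133.2 − 0.034Q = 80.5 + 0.02Q → Q* = 975.9259, P* = 100.0185.
With the tax, the buyer price exceeds the seller price by 13: (133.2 − 0.034Q) − (80.5 + 0.02Q) = 13 → Q' = 735.1852.
ΔQ = 975.9259 − 735.1852 = 240.7407; the wedge equals the tax, 13.
DWL = ½ × 240.7407 × 13 = $1564.81.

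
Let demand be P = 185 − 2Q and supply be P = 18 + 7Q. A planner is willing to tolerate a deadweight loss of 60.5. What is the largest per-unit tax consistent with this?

Competitive equilibrium: 185 − 2Q = 18 + 7Q → Q* = 18.5556, P* = 147.8889.
A tax t gives ΔQ = t/9 and wedge t, so DWL = t²/18.
t²/18 = 60.5 → t² = 1089 → t = 33.

33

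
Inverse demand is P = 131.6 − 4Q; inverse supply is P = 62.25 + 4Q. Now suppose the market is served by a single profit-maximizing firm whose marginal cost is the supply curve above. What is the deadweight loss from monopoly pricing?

Competitive equilibrium: 131.6 − 4Q = 62.25 + 4Q → Q* = 8.6688, P* = 96.925.
Marginal revenue: MR = 131.6 − 8Q. Set MR = MC: 131.6 − 8Q = 62.25 + 4Q → Q_m = 5.7792.
Price P_m = 131.6 − 4·5.7792 = 108.4832; MC(Q_m) = 62.25 + 4·5.7792 = 85.3668.
Competitive Q* = 8.6688, so ΔQ = 2.8896; wedge = 108.4832 − 85.3668 = 23.1164.
The triangle = ½ × 2.8896 × 23.1164 = 33.40.

33.40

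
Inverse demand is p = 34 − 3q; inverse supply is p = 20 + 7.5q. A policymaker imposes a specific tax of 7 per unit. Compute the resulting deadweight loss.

2.33

Competitive equilibrium: 34 − 3q = 20 + 7.5q → q* = 1.3333, p* = 30.
With the tax, the buyer price exceeds the seller price by 7: (34 − 3q) − (20 + 7.5q) = 7 → q' = 0.6667.
Δq = 1.3333 − 0.6667 = 0.6666; the wedge equals the tax, 7.
Deadweight loss = ½ × 0.6666 × 7 = 2.33.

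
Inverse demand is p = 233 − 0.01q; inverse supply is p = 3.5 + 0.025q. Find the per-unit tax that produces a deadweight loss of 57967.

Competitive equilibrium: 233 − 0.01q = 3.5 + 0.025q → q* = 6557.1429, p* = 167.4286.
A tax t gives Δq = t/0.035 and wedge t, so DWL = t²/0.07.
t²/0.07 = 57967 → t² = 4057.69 → t = 63.7.

63.7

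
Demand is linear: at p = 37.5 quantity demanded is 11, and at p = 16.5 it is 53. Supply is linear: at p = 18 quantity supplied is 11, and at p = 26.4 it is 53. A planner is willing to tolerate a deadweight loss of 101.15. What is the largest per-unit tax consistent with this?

11.9

Demand slope = (16.5 − 37.5)/(53 − 11) = −0.5, so p = 43 − 0.5q.
Supply slope = (26.4 − 18)/(53 − 11) = 0.2, so p = 15.8 + 0.2q.
Competitive equilibrium: 43 − 0.5q = 15.8 + 0.2q → q* = 38.8571, p* = 23.5714.
A tax t gives Δq = t/0.7 and wedge t, so DWL = t²/1.4.
t²/1.4 = 101.15 → t² = 141.61 → t = 11.9.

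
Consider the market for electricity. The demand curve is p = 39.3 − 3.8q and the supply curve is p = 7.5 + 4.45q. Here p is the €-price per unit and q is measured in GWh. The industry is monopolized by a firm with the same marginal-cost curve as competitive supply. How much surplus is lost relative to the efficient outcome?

Competitive equilibrium: 39.3 − 3.8q = 7.5 + 4.45q → q* = 3.8545, p* = 24.6527.
Marginal revenue: MR = 39.3 − 7.6q. Set MR = MC: 39.3 − 7.6q = 7.5 + 4.45q → q_m = 2.639.
Price p_m = 39.3 − 3.8·2.639 = 29.2718; MC(q_m) = 7.5 + 4.45·2.639 = 19.2436.
Competitive q* = 3.8545, so Δq = 1.2155; wedge = 29.2718 − 19.2436 = 10.0282.
Welfare loss = ½ × 1.2155 × 10.0282 = €6.09.

€6.09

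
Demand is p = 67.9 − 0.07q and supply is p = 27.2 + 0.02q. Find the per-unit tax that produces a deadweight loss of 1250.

15

Competitive equilibrium: 67.9 − 0.07q = 27.2 + 0.02q → q* = 452.2222, p* = 36.2444.
A tax t gives Δq = t/0.09 and wedge t, so DWL = t²/0.18.
t²/0.18 = 1250 → t² = 225 → t = 15.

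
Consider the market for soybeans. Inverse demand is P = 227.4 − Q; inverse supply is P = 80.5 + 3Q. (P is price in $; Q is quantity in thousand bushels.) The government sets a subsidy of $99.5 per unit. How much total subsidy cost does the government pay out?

Competitive equilibrium: 227.4 − Q = 80.5 + 3Q → Q* = 36.725, P* = 190.675.
The subsidy lowers effective supply by 99.5: P = 3Q − 19.
New quantity: 227.4 − Q = 3Q − 19 → Q' = 61.6.
Total subsidy cost = 99.5 × 61.6 = $6129.20 thousand.

$6129.20 thousand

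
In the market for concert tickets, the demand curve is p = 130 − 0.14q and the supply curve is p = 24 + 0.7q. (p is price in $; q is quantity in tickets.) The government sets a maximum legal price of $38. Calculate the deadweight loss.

$4736.10

Competitive equilibrium: 130 − 0.14q = 24 + 0.7q → q* = 126.1905, p* = 112.3333.
At the ceiling p = 38, quantity supplied = (38 − 24)/0.7 = 20.
Willingness to pay at q' = 20: 130 − 0.14·20 = 127.2.
Δq = 126.1905 − 20 = 106.1905; wedge = 127.2 − 38 = 89.2.
DWL = ½ × 106.1905 × 89.2 = $4736.10.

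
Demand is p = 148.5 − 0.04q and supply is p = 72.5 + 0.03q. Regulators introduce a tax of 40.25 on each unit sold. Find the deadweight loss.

Competitive equilibrium: 148.5 − 0.04q = 72.5 + 0.03q → q* = 1085.7143, p* = 105.0714.
With the tax, the buyer price exceeds the seller price by 40.25: (148.5 − 0.04q) − (72.5 + 0.03q) = 40.25 → q' = 510.7143.
Δq = 1085.7143 − 510.7143 = 575; the wedge equals the tax, 40.25.
DWL = ½ × 575 × 40.25 = 11571.875.

11571.875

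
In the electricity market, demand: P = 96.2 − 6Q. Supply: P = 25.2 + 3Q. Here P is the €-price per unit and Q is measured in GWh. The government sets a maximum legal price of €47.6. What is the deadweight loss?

Competitive equilibrium: 96.2 − 6Q = 25.2 + 3Q → Q* = 7.8889, P* = 48.8667.
At the ceiling P = 47.6, quantity supplied = (47.6 − 25.2)/3 = 7.4667.
Willingness to pay at Q' = 7.4667: 96.2 − 6·7.4667 = 51.3998.
ΔQ = 7.8889 − 7.4667 = 0.4222; wedge = 51.3998 − 47.6 = 3.7998.
Welfare loss = ½ × 0.4222 × 3.7998 = €0.80.

€0.80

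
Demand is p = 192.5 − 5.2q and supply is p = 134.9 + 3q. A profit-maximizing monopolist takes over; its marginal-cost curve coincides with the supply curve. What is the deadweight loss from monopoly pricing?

Competitive equilibrium: 192.5 − 5.2q = 134.9 + 3q → q* = 7.02439, p* = 155.97317.
Marginal revenue: MR = 192.5 − 10.4q. Set MR = MC: 192.5 − 10.4q = 134.9 + 3q → q_m = 4.29851.
Price p_m = 192.5 − 5.2·4.29851 = 170.14775; MC(q_m) = 134.9 + 3·4.29851 = 147.79553.
Competitive q* = 7.02439, so Δq = 2.72588; wedge = 170.14775 − 147.79553 = 22.35222.
Deadweight loss = ½ × 2.72588 × 22.35222 = 30.46.

30.46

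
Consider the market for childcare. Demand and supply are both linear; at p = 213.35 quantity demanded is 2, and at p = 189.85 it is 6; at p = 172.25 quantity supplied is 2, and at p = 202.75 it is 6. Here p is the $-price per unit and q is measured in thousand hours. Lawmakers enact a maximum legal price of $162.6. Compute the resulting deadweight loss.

$125.39 thousand

Demand slope = (189.85 − 213.35)/(6 − 2) = −5.875, so p = 225.1 − 5.875q.
Supply slope = (202.75 − 172.25)/(6 − 2) = 7.625, so p = 157 + 7.625q.
Competitive equilibrium: 225.1 − 5.875q = 157 + 7.625q → q* = 5.0444, p* = 195.4639.
At the ceiling p = 162.6, quantity supplied = (162.6 − 157)/7.625 = 0.7344.
Willingness to pay at q' = 0.7344: 225.1 − 5.875·0.7344 = 220.7854.
Δq = 5.0444 − 0.7344 = 4.31; wedge = 220.7854 − 162.6 = 58.1854.
Welfare loss = ½ × 4.31 × 58.1854 = $125.39 thousand.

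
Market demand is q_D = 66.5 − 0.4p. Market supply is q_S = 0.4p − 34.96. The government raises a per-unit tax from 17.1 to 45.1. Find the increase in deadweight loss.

In inverse form: demand p = 166.25 − 2.5q, supply p = 87.4 + 2.5q.
Competitive equilibrium: 166.25 − 2.5q = 87.4 + 2.5q → q* = 15.77, p* = 126.825.
For a per-unit tax t: Δq = t/5, so DWL = ½·t·(t/5) = t²/10.
At t = 17.1: DWL = 29.241. At t = 45.1: DWL = 203.401.
Increase = 203.401 − 29.241 = 174.16.

174.16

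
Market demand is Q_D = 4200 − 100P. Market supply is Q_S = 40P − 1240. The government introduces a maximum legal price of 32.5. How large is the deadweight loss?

1131.57

In inverse form: demand P = 42 − 0.01Q, supply P = 31 + 0.025Q.
Competitive equilibrium: 42 − 0.01Q = 31 + 0.025Q → Q* = 314.2857, P* = 38.8571.
At the ceiling P = 32.5, quantity supplied = (32.5 − 31)/0.025 = 60.
Willingness to pay at Q' = 60: 42 − 0.01·60 = 41.4.
ΔQ = 314.2857 − 60 = 254.2857; wedge = 41.4 − 32.5 = 8.9.
Deadweight loss = ½ × 254.2857 × 8.9 = 1131.57.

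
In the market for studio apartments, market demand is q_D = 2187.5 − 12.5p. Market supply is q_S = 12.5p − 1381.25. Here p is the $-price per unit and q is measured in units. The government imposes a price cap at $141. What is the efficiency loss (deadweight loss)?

$38.28

In inverse form: demand p = 175 − 0.08q, supply p = 110.5 + 0.08q.
Competitive equilibrium: 175 − 0.08q = 110.5 + 0.08q → q* = 403.125, p* = 142.75.
At the ceiling p = 141, quantity supplied = (141 − 110.5)/0.08 = 381.25.
Willingness to pay at q' = 381.25: 175 − 0.08·381.25 = 144.5.
Δq = 403.125 − 381.25 = 21.875; wedge = 144.5 − 141 = 3.5.
Welfare loss = ½ × 21.875 × 3.5 = $38.28.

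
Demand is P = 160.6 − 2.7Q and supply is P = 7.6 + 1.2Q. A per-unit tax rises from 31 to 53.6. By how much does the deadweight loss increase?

245.12

Competitive equilibrium: 160.6 − 2.7Q = 7.6 + 1.2Q → Q* = 39.2308, P* = 54.6769.
For a per-unit tax t: ΔQ = t/3.9, so DWL = ½·t·(t/3.9) = t²/7.8.
At t = 31: DWL = 123.205. At t = 53.6: DWL = 368.328.
Increase = 368.328 − 123.205 = 245.12.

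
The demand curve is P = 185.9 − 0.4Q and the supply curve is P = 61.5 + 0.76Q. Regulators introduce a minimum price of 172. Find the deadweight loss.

Competitive equilibrium: 185.9 − 0.4Q = 61.5 + 0.76Q → Q* = 107.2414, P* = 143.0034.
At the floor P = 172, quantity demanded = (185.9 − 172)/0.4 = 34.75.
Sellers' marginal cost at Q' = 34.75: 61.5 + 0.76·34.75 = 87.91.
ΔQ = 107.2414 − 34.75 = 72.4914; wedge = 172 − 87.91 = 84.09.
Welfare loss = ½ × 72.4914 × 84.09 = 3047.90.

3047.90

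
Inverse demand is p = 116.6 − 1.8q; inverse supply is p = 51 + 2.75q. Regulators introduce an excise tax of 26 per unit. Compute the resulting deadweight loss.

Competitive equilibrium: 116.6 − 1.8q = 51 + 2.75q → q* = 14.4176, p* = 90.6484.
With the tax, the buyer price exceeds the seller price by 26: (116.6 − 1.8q) − (51 + 2.75q) = 26 → q' = 8.7033.
Δq = 14.4176 − 8.7033 = 5.7143; the wedge equals the tax, 26.
DWL = ½ × 5.7143 × 26 = 74.29.

74.29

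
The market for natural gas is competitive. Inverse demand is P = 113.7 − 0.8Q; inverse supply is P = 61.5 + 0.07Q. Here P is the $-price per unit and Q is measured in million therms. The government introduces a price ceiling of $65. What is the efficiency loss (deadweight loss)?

$43.50 million

Competitive equilibrium: 113.7 − 0.8Q = 61.5 + 0.07Q → Q* = 60, P* = 65.7.
At the ceiling P = 65, quantity supplied = (65 − 61.5)/0.07 = 50.
Willingness to pay at Q' = 50: 113.7 − 0.8·50 = 73.7.
ΔQ = 60 − 50 = 10; wedge = 73.7 − 65 = 8.7.
The triangle = ½ × 10 × 8.7 = $43.50 million.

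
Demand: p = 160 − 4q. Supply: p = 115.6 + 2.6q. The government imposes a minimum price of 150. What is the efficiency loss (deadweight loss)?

Competitive equilibrium: 160 − 4q = 115.6 + 2.6q → q* = 6.7273, p* = 133.0909.
At the floor p = 150, quantity demanded = (160 − 150)/4 = 2.5.
Sellers' marginal cost at q' = 2.5: 115.6 + 2.6·2.5 = 122.1.
Δq = 6.7273 − 2.5 = 4.2273; wedge = 150 − 122.1 = 27.9.
DWL = ½ × 4.2273 × 27.9 = 58.97.

58.97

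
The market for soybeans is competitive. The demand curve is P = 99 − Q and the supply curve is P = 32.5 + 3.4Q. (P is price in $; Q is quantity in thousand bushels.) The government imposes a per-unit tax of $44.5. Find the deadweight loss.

Competitive equilibrium: 99 − Q = 32.5 + 3.4Q → Q* = 15.1136, P* = 83.8864.
With the tax, the buyer price exceeds the seller price by 44.5: (99 − Q) − (32.5 + 3.4Q) = 44.5 → Q' = 5.
ΔQ = 15.1136 − 5 = 10.1136; the wedge equals the tax, 44.5.
DWL = ½ × 10.1136 × 44.5 = $225.03 thousand.

$225.03 thousand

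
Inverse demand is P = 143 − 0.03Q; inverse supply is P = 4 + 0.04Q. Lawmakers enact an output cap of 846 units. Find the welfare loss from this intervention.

45463.20

Competitive equilibrium: 143 − 0.03Q = 4 + 0.04Q → Q* = 1985.7143, P* = 83.4286.
At Q = 846: demand price = 143 − 0.03·846 = 117.62; supply price = 4 + 0.04·846 = 37.84.
ΔQ = 1985.7143 − 846 = 1139.7143; wedge = 117.62 − 37.84 = 79.78.
DWL = ½ × 1139.7143 × 79.78 = 45463.20.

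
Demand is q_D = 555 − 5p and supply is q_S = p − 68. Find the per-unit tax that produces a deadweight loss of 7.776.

4.32

In inverse form: demand p = 111 − 0.2q, supply p = 68 + q.
Competitive equilibrium: 111 − 0.2q = 68 + q → q* = 35.8333, p* = 103.8333.
A tax t gives Δq = t/1.2 and wedge t, so DWL = t²/2.4.
t²/2.4 = 7.776 → t² = 18.6624 → t = 4.32.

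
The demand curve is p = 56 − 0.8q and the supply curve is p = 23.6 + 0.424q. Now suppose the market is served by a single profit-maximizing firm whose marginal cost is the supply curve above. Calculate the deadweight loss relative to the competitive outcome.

66.99

Competitive equilibrium: 56 − 0.8q = 23.6 + 0.424q → q* = 26.4706, p* = 34.8235.
Marginal revenue: MR = 56 − 1.6q. Set MR = MC: 56 − 1.6q = 23.6 + 0.424q → q_m = 16.0079.
Price p_m = 56 − 0.8·16.0079 = 43.1937; MC(q_m) = 23.6 + 0.424·16.0079 = 30.3873.
Competitive q* = 26.4706, so Δq = 10.4627; wedge = 43.1937 − 30.3873 = 12.8064.
The triangle = ½ × 10.4627 × 12.8064 = 66.99.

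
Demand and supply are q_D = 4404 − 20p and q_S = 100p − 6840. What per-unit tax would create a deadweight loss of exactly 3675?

In inverse form: demand p = 220.2 − 0.05q, supply p = 68.4 + 0.01q.
Competitive equilibrium: 220.2 − 0.05q = 68.4 + 0.01q → q* = 2530, p* = 93.7.
A tax t gives Δq = t/0.06 and wedge t, so DWL = t²/0.12.
t²/0.12 = 3675 → t² = 441 → t = 21.

21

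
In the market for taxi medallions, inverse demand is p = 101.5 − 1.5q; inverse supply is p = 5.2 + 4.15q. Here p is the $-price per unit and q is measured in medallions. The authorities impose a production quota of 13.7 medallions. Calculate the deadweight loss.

Competitive equilibrium: 101.5 − 1.5q = 5.2 + 4.15q → q* = 17.0442, p* = 75.9336.
At q = 13.7: demand price = 101.5 − 1.5·13.7 = 80.95; supply price = 5.2 + 4.15·13.7 = 62.055.
Δq = 17.0442 − 13.7 = 3.3442; wedge = 80.95 − 62.055 = 18.895.
The triangle = ½ × 3.3442 × 18.895 = $31.59.

$31.59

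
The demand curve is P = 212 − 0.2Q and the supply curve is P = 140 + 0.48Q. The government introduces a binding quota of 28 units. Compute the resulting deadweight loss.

Competitive equilibrium: 212 − 0.2Q = 140 + 0.48Q → Q* = 105.88235, P* = 190.82353.
At Q = 28: demand price = 212 − 0.2·28 = 206.4; supply price = 140 + 0.48·28 = 153.44.
ΔQ = 105.88235 − 28 = 77.88235; wedge = 206.4 − 153.44 = 52.96.
The triangle = ½ × 77.88235 × 52.96 = 2062.32.

2062.32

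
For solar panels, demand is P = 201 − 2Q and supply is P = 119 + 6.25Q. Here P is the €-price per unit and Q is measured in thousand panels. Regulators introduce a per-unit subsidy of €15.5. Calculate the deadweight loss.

Competitive equilibrium: 201 − 2Q = 119 + 6.25Q → Q* = 9.9394, P* = 181.1212.
The subsidy lowers effective supply by 15.5: P = 103.5 + 6.25Q.
New quantity: 201 − 2Q = 103.5 + 6.25Q → Q' = 11.8182.
Overproduction ΔQ = 11.8182 − 9.9394 = 1.8788; wedge = subsidy = 15.5.
Welfare loss = ½ × 1.8788 × 15.5 = €14.56 thousand.

€14.56 thousand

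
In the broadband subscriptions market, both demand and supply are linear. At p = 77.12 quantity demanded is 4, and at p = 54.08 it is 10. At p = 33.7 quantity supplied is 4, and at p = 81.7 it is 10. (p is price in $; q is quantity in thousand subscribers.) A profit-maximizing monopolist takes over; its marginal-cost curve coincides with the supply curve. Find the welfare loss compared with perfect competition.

$20.87 thousand

Demand slope = (54.08 − 77.12)/(10 − 4) = −3.84, so p = 92.48 − 3.84q.
Supply slope = (81.7 − 33.7)/(10 − 4) = 8, so p = 1.7 + 8q.
Competitive equilibrium: 92.48 − 3.84q = 1.7 + 8q → q* = 7.6672, p* = 63.0378.
Marginal revenue: MR = 92.48 − 7.68q. Set MR = MC: 92.48 − 7.68q = 1.7 + 8q → q_m = 5.7895.
Price p_m = 92.48 − 3.84·5.7895 = 70.2483; MC(q_m) = 1.7 + 8·5.7895 = 48.016.
Competitive q* = 7.6672, so Δq = 1.8777; wedge = 70.2483 − 48.016 = 22.2323.
Welfare loss = ½ × 1.8777 × 22.2323 = $20.87 thousand.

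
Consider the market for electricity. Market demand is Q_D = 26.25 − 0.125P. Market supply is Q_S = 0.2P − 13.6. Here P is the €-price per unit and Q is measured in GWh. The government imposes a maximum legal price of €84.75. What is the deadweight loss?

€372.78

In inverse form: demand P = 210 − 8Q, supply P = 68 + 5Q.
Competitive equilibrium: 210 − 8Q = 68 + 5Q → Q* = 10.92308, P* = 122.61538.
At the ceiling P = 84.75, quantity supplied = (84.75 − 68)/5 = 3.35.
Willingness to pay at Q' = 3.35: 210 − 8·3.35 = 183.2.
ΔQ = 10.92308 − 3.35 = 7.57308; wedge = 183.2 − 84.75 = 98.45.
The triangle = ½ × 7.57308 × 98.45 = €372.78.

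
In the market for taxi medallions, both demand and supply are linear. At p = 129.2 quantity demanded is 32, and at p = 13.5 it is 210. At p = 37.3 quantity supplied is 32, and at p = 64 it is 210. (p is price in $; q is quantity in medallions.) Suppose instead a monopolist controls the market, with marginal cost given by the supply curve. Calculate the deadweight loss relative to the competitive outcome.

$1733.99

Demand slope = (13.5 − 129.2)/(210 − 32) = −0.65, so p = 150 − 0.65q.
Supply slope = (64 − 37.3)/(210 − 32) = 0.15, so p = 32.5 + 0.15q.
Competitive equilibrium: 150 − 0.65q = 32.5 + 0.15q → q* = 146.875, p* = 54.5313.
Marginal revenue: MR = 150 − 1.3q. Set MR = MC: 150 − 1.3q = 32.5 + 0.15q → q_m = 81.0345.
Price p_m = 150 − 0.65·81.0345 = 97.3276; MC(q_m) = 32.5 + 0.15·81.0345 = 44.6552.
Competitive q* = 146.875, so Δq = 65.8405; wedge = 97.3276 − 44.6552 = 52.6724.
Deadweight loss = ½ × 65.8405 × 52.6724 = $1733.99.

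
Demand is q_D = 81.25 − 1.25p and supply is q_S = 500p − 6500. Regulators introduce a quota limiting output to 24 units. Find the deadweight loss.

In inverse form: demand p = 65 − 0.8q, supply p = 13 + 0.002q.
Competitive equilibrium: 65 − 0.8q = 13 + 0.002q → q* = 64.8379, p* = 13.1297.
At q = 24: demand price = 65 − 0.8·24 = 45.8; supply price = 13 + 0.002·24 = 13.048.
Δq = 64.8379 − 24 = 40.8379; wedge = 45.8 − 13.048 = 32.752.
The triangle = ½ × 40.8379 × 32.752 = 668.76.

668.76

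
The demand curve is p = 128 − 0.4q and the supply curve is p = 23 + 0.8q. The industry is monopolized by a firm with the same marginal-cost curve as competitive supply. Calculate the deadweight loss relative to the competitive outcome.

287.11

Competitive equilibrium: 128 − 0.4q = 23 + 0.8q → q* = 87.5, p* = 93.
Marginal revenue: MR = 128 − 0.8q. Set MR = MC: 128 − 0.8q = 23 + 0.8q → q_m = 65.625.
Price p_m = 128 − 0.4·65.625 = 101.75; MC(q_m) = 23 + 0.8·65.625 = 75.5.
Competitive q* = 87.5, so Δq = 21.875; wedge = 101.75 − 75.5 = 26.25.
The triangle = ½ × 21.875 × 26.25 = 287.11.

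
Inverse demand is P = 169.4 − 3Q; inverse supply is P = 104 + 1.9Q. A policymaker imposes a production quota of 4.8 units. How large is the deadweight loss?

178.97

Competitive equilibrium: 169.4 − 3Q = 104 + 1.9Q → Q* = 13.3469, P* = 129.3592.
At Q = 4.8: demand price = 169.4 − 3·4.8 = 155; supply price = 104 + 1.9·4.8 = 113.12.
ΔQ = 13.3469 − 4.8 = 8.5469; wedge = 155 − 113.12 = 41.88.
The triangle = ½ × 8.5469 × 41.88 = 178.97.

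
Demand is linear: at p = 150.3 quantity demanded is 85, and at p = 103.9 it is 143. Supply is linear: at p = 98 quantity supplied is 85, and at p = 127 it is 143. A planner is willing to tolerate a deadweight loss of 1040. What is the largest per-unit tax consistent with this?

Demand slope = (103.9 − 150.3)/(143 − 85) = −0.8, so p = 218.3 − 0.8q.
Supply slope = (127 − 98)/(143 − 85) = 0.5, so p = 55.5 + 0.5q.
Competitive equilibrium: 218.3 − 0.8q = 55.5 + 0.5q → q* = 125.2308, p* = 118.1154.
A tax t gives Δq = t/1.3 and wedge t, so DWL = t²/2.6.
t²/2.6 = 1040 → t² = 2704 → t = 52.

52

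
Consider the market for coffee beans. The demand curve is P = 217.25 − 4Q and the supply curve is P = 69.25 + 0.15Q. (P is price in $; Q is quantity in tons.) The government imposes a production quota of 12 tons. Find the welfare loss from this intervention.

Competitive equilibrium: 217.25 − 4Q = 69.25 + 0.15Q → Q* = 35.6627, P* = 74.5994.
At Q = 12: demand price = 217.25 − 4·12 = 169.25; supply price = 69.25 + 0.15·12 = 71.05.
ΔQ = 35.6627 − 12 = 23.6627; wedge = 169.25 − 71.05 = 98.2.
Deadweight loss = ½ × 23.6627 × 98.2 = $1161.84.

$1161.84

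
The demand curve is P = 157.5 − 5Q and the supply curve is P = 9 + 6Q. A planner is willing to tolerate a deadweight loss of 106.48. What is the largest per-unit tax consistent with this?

48.4

Competitive equilibrium: 157.5 − 5Q = 9 + 6Q → Q* = 13.5, P* = 90.
A tax t gives ΔQ = t/11 and wedge t, so DWL = t²/22.
t²/22 = 106.48 → t² = 2342.56 → t = 48.4.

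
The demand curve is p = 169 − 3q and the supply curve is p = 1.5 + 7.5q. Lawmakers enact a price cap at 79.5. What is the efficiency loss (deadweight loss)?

Competitive equilibrium: 169 − 3q = 1.5 + 7.5q → q* = 15.9524, p* = 121.1429.
At the ceiling p = 79.5, quantity supplied = (79.5 − 1.5)/7.5 = 10.4.
Willingness to pay at q' = 10.4: 169 − 3·10.4 = 137.8.
Δq = 15.9524 − 10.4 = 5.5524; wedge = 137.8 − 79.5 = 58.3.
Welfare loss = ½ × 5.5524 × 58.3 = 161.85.

161.85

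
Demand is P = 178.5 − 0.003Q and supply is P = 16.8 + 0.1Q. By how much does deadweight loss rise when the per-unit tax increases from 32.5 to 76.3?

Competitive equilibrium: 178.5 − 0.003Q = 16.8 + 0.1Q → Q* = 1569.9029, P* = 173.7903.
For a per-unit tax t: ΔQ = t/0.103, so DWL = ½·t·(t/0.103) = t²/0.206.
At t = 32.5: DWL = 5127.427. At t = 76.3: DWL = 28260.631.
Increase = 28260.631 − 5127.427 = 23133.20.

23133.20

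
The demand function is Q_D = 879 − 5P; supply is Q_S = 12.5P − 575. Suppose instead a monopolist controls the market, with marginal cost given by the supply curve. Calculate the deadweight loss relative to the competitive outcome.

5223.23

In inverse form: demand P = 175.8 − 0.2Q, supply P = 46 + 0.08Q.
Competitive equilibrium: 175.8 − 0.2Q = 46 + 0.08Q → Q* = 463.5714, P* = 83.0857.
Marginal revenue: MR = 175.8 − 0.4Q. Set MR = MC: 175.8 − 0.4Q = 46 + 0.08Q → Q_m = 270.4167.
Price P_m = 175.8 − 0.2·270.4167 = 121.7167; MC(Q_m) = 46 + 0.08·270.4167 = 67.6333.
Competitive Q* = 463.5714, so ΔQ = 193.1547; wedge = 121.7167 − 67.6333 = 54.0834.
Deadweight loss = ½ × 193.1547 × 54.0834 = 5223.23.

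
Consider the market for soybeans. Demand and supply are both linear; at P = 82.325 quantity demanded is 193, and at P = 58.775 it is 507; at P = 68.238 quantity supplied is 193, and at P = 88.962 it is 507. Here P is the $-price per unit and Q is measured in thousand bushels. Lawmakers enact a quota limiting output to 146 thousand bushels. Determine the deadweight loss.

Demand slope = (58.775 − 82.325)/(507 − 193) = −0.075, so P = 96.8 − 0.075Q.
Supply slope = (88.962 − 68.238)/(507 − 193) = 0.066, so P = 55.5 + 0.066Q.
Competitive equilibrium: 96.8 − 0.075Q = 55.5 + 0.066Q → Q* = 292.9078, P* = 74.8319.
At Q = 146: demand price = 96.8 − 0.075·146 = 85.85; supply price = 55.5 + 0.066·146 = 65.136.
ΔQ = 292.9078 − 146 = 146.9078; wedge = 85.85 − 65.136 = 20.714.
Welfare loss = ½ × 146.9078 × 20.714 = $1521.52 thousand.

$1521.52 thousand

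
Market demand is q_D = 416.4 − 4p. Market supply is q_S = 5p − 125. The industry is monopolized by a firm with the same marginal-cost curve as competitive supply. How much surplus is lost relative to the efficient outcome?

886.74

In inverse form: demand p = 104.1 − 0.25q, supply p = 25 + 0.2q.
Competitive equilibrium: 104.1 − 0.25q = 25 + 0.2q → q* = 175.7778, p* = 60.1556.
Marginal revenue: MR = 104.1 − 0.5q. Set MR = MC: 104.1 − 0.5q = 25 + 0.2q → q_m = 113.
Price p_m = 104.1 − 0.25·113 = 75.85; MC(q_m) = 25 + 0.2·113 = 47.6.
Competitive q* = 175.7778, so Δq = 62.7778; wedge = 75.85 − 47.6 = 28.25.
Welfare loss = ½ × 62.7778 × 28.25 = 886.74.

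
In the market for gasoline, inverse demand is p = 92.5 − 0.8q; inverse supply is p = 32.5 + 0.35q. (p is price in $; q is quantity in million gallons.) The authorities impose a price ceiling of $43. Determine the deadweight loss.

Competitive equilibrium: 92.5 − 0.8q = 32.5 + 0.35q → q* = 52.1739, p* = 50.7609.
At the ceiling p = 43, quantity supplied = (43 − 32.5)/0.35 = 30.
Willingness to pay at q' = 30: 92.5 − 0.8·30 = 68.5.
Δq = 52.1739 − 30 = 22.1739; wedge = 68.5 − 43 = 25.5.
DWL = ½ × 22.1739 × 25.5 = $282.72 million.

$282.72 million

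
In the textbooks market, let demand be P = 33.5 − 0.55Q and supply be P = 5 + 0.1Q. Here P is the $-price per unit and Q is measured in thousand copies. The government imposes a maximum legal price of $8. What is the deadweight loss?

$62.31 thousand

Competitive equilibrium: 33.5 − 0.55Q = 5 + 0.1Q → Q* = 43.8462, P* = 9.3846.
At the ceiling P = 8, quantity supplied = (8 − 5)/0.1 = 30.
Willingness to pay at Q' = 30: 33.5 − 0.55·30 = 17.
ΔQ = 43.8462 − 30 = 13.8462; wedge = 17 − 8 = 9.
The triangle = ½ × 13.8462 × 9 = $62.31 thousand.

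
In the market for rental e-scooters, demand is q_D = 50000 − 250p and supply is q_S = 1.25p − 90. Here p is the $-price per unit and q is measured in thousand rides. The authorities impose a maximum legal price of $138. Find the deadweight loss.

$2365.17 thousand

In inverse form: demand p = 200 − 0.004q, supply p = 72 + 0.8q.
Competitive equilibrium: 200 − 0.004q = 72 + 0.8q → q* = 159.204, p* = 199.3632.
At the ceiling p = 138, quantity supplied = (138 − 72)/0.8 = 82.5.
Willingness to pay at q' = 82.5: 200 − 0.004·82.5 = 199.67.
Δq = 159.204 − 82.5 = 76.704; wedge = 199.67 − 138 = 61.67.
The triangle = ½ × 76.704 × 61.67 = $2365.17 thousand.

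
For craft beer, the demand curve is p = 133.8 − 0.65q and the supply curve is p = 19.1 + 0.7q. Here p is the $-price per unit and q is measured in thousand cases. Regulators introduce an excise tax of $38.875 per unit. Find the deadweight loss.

Competitive equilibrium: 133.8 − 0.65q = 19.1 + 0.7q → q* = 84.963, p* = 78.5741.
With the tax, the buyer price exceeds the seller price by 38.875: (133.8 − 0.65q) − (19.1 + 0.7q) = 38.875 → q' = 56.1667.
Δq = 84.963 − 56.1667 = 28.7963; the wedge equals the tax, 38.875.
Welfare loss = ½ × 28.7963 × 38.875 = $559.73 thousand.

$559.73 thousand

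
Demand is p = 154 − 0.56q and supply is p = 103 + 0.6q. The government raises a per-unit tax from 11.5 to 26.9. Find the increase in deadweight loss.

254.90

Competitive equilibrium: 154 − 0.56q = 103 + 0.6q → q* = 43.9655, p* = 129.3793.
For a per-unit tax t: Δq = t/1.16, so DWL = ½·t·(t/1.16) = t²/2.32.
At t = 11.5: DWL = 57.004. At t = 26.9: DWL = 311.901.
Increase = 311.901 − 57.004 = 254.90.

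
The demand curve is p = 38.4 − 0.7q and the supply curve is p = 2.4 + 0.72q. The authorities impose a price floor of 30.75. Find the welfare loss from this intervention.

Competitive equilibrium: 38.4 − 0.7q = 2.4 + 0.72q → q* = 25.3521, p* = 20.6535.
At the floor p = 30.75, quantity demanded = (38.4 − 30.75)/0.7 = 10.9286.
Sellers' marginal cost at q' = 10.9286: 2.4 + 0.72·10.9286 = 10.2686.
Δq = 25.3521 − 10.9286 = 14.4235; wedge = 30.75 − 10.2686 = 20.4814.
Welfare loss = ½ × 14.4235 × 20.4814 = 147.71.

147.71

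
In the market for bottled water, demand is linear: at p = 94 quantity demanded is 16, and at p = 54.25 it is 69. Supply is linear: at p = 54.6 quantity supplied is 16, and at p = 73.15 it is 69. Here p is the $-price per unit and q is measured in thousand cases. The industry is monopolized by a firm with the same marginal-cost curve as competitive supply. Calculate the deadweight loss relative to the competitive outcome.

Demand slope = (54.25 − 94)/(69 − 16) = −0.75, so p = 106 − 0.75q.
Supply slope = (73.15 − 54.6)/(69 − 16) = 0.35, so p = 49 + 0.35q.
Competitive equilibrium: 106 − 0.75q = 49 + 0.35q → q* = 51.8182, p* = 67.1364.
Marginal revenue: MR = 106 − 1.5q. Set MR = MC: 106 − 1.5q = 49 + 0.35q → q_m = 30.8108.
Price p_m = 106 − 0.75·30.8108 = 82.8919; MC(q_m) = 49 + 0.35·30.8108 = 59.7838.
Competitive q* = 51.8182, so Δq = 21.0074; wedge = 82.8919 − 59.7838 = 23.1081.
The triangle = ½ × 21.0074 × 23.1081 = $242.72 thousand.

$242.72 thousand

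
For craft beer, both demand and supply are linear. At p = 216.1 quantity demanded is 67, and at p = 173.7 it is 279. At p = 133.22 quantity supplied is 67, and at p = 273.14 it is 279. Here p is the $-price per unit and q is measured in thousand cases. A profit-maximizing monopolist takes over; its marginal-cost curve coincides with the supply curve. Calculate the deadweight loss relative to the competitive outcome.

Demand slope = (173.7 − 216.1)/(279 − 67) = −0.2, so p = 229.5 − 0.2q.
Supply slope = (273.14 − 133.22)/(279 − 67) = 0.66, so p = 89 + 0.66q.
Competitive equilibrium: 229.5 − 0.2q = 89 + 0.66q → q* = 163.37209, p* = 196.82558.
Marginal revenue: MR = 229.5 − 0.4q. Set MR = MC: 229.5 − 0.4q = 89 + 0.66q → q_m = 132.54717.
Price p_m = 229.5 − 0.2·132.54717 = 202.99057; MC(q_m) = 89 + 0.66·132.54717 = 176.48113.
Competitive q* = 163.37209, so Δq = 30.82492; wedge = 202.99057 − 176.48113 = 26.50944.
Deadweight loss = ½ × 30.82492 × 26.50944 = $408.58 thousand.

$408.58 thousand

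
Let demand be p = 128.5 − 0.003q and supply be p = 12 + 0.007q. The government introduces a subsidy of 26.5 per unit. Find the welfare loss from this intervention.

35112.50

Competitive equilibrium: 128.5 − 0.003q = 12 + 0.007q → q* = 11650, p* = 93.55.
The subsidy lowers effective supply by 26.5: p = 0.007q − 14.5.
New quantity: 128.5 − 0.003q = 0.007q − 14.5 → q' = 14300.
Overproduction Δq = 14300 − 11650 = 2650; wedge = subsidy = 26.5.
DWL = ½ × 2650 × 26.5 = 35112.50.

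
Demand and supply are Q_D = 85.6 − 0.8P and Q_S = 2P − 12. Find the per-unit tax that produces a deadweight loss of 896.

In inverse form: demand P = 107 − 1.25Q, supply P = 6 + 0.5Q.
Competitive equilibrium: 107 − 1.25Q = 6 + 0.5Q → Q* = 57.7143, P* = 34.8571.
A tax t gives ΔQ = t/1.75 and wedge t, so DWL = t²/3.5.
t²/3.5 = 896 → t² = 3136 → t = 56.

56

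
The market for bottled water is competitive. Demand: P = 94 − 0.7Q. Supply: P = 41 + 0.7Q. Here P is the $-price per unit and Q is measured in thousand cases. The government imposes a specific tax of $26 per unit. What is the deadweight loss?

Competitive equilibrium: 94 − 0.7Q = 41 + 0.7Q → Q* = 37.8571, P* = 67.5.
With the tax, the buyer price exceeds the seller price by 26: (94 − 0.7Q) − (41 + 0.7Q) = 26 → Q' = 19.2857.
ΔQ = 37.8571 − 19.2857 = 18.5714; the wedge equals the tax, 26.
The triangle = ½ × 18.5714 × 26 = $241.43 thousand.

$241.43 thousand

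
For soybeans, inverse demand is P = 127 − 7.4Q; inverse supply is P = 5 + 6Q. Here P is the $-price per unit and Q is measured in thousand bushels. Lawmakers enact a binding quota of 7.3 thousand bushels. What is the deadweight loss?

$21.82 thousand

Competitive equilibrium: 127 − 7.4Q = 5 + 6Q → Q* = 9.1045, P* = 59.6269.
At Q = 7.3: demand price = 127 − 7.4·7.3 = 72.98; supply price = 5 + 6·7.3 = 48.8.
ΔQ = 9.1045 − 7.3 = 1.8045; wedge = 72.98 − 48.8 = 24.18.
DWL = ½ × 1.8045 × 24.18 = $21.82 thousand.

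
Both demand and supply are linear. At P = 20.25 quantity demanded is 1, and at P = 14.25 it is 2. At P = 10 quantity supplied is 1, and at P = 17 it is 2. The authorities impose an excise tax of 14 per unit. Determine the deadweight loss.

Demand slope = (14.25 − 20.25)/(2 − 1) = −6, so P = 26.25 − 6Q.
Supply slope = (17 − 10)/(2 − 1) = 7, so P = 3 + 7Q.
Competitive equilibrium: 26.25 − 6Q = 3 + 7Q → Q* = 1.7885, P* = 15.5192.
With the tax, the buyer price exceeds the seller price by 14: (26.25 − 6Q) − (3 + 7Q) = 14 → Q' = 0.7115.
ΔQ = 1.7885 − 0.7115 = 1.077; the wedge equals the tax, 14.
The triangle = ½ × 1.077 × 14 = 7.54.

7.54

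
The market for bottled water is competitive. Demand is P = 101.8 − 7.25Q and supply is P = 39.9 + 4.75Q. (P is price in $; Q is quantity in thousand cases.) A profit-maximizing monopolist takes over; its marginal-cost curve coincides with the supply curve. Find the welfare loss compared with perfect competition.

$22.65 thousand

Competitive equilibrium: 101.8 − 7.25Q = 39.9 + 4.75Q → Q* = 5.15833, P* = 64.40208.
Marginal revenue: MR = 101.8 − 14.5Q. Set MR = MC: 101.8 − 14.5Q = 39.9 + 4.75Q → Q_m = 3.21558.
Price P_m = 101.8 − 7.25·3.21558 = 78.48705; MC(Q_m) = 39.9 + 4.75·3.21558 = 55.17401.
Competitive Q* = 5.15833, so ΔQ = 1.94275; wedge = 78.48705 − 55.17401 = 23.31304.
Deadweight loss = ½ × 1.94275 × 23.31304 = $22.65 thousand.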